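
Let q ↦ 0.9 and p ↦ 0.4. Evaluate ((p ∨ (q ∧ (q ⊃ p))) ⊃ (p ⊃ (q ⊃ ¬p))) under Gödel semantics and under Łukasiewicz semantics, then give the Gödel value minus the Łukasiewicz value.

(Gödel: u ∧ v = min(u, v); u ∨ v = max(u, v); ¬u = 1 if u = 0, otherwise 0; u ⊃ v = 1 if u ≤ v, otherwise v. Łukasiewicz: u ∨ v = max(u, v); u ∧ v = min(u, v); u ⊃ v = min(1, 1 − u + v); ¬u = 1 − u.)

Gödel evaluation:
  (q ⊃ p): 0.9 > 0.4, so result = 0.4
  (q ∧ (q ⊃ p)) = min(0.9, 0.4) = 0.4
  (p ∨ (q ∧ (q ⊃ p))) = max(0.4, 0.4) = 0.4
  ¬p: Gödel ¬ of 0.4 = 0 (operand ≠ 0)
  (q ⊃ ¬p): 0.9 > 0, so result = 0
  (p ⊃ (q ⊃ ¬p)): 0.4 > 0, so result = 0
  ((p ∨ (q ∧ (q ⊃ p))) ⊃ (p ⊃ (q ⊃ ¬p))): 0.4 > 0, so result = 0
  Gödel value = 0
Łukasiewicz evaluation:
  (q ⊃ p): min(1, 1 − 0.9 + 0.4) = 0.5
  (q ∧ (q ⊃ p)) = min(0.9, 0.5) = 0.5
  (p ∨ (q ∧ (q ⊃ p))) = max(0.4, 0.5) = 0.5
  ¬p: Łukasiewicz ¬ gives 1 − 0.4 = 0.6
  (q ⊃ ¬p): min(1, 1 − 0.9 + 0.6) = 0.7
  (p ⊃ (q ⊃ ¬p)): min(1, 1 − 0.4 + 0.7) = 1
  ((p ∨ (q ∧ (q ⊃ p))) ⊃ (p ⊃ (q ⊃ ¬p))): min(1, 1 − 0.5 + 1) = 1
  Łukasiewicz value = 1
Difference: 0 − 1 = -1.00

-1.00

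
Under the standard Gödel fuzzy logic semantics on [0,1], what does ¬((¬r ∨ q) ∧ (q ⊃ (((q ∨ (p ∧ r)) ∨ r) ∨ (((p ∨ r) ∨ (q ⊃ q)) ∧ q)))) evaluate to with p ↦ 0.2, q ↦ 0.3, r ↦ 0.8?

0.00

¬r: Gödel ¬ of 0.8 = 0 (operand ≠ 0)
(¬r ∨ q) = max(0, 0.3) = 0.3
(p ∧ r) = min(0.2, 0.8) = 0.2
(q ∨ (p ∧ r)) = max(0.3, 0.2) = 0.3
((q ∨ (p ∧ r)) ∨ r) = max(0.3, 0.8) = 0.8
(p ∨ r) = max(0.2, 0.8) = 0.8
(q ⊃ q): 0.3 ≤ 0.3, so result = 1
((p ∨ r) ∨ (q ⊃ q)) = max(0.8, 1) = 1
(((p ∨ r) ∨ (q ⊃ q)) ∧ q) = min(1, 0.3) = 0.3
(((q ∨ (p ∧ r)) ∨ r) ∨ (((p ∨ r) ∨ (q ⊃ q)) ∧ q)) = max(0.8, 0.3) = 0.8
(q ⊃ (((q ∨ (p ∧ r)) ∨ r) ∨ (((p ∨ r) ∨ (q ⊃ q)) ∧ q))): 0.3 ≤ 0.8, so result = 1
((¬r ∨ q) ∧ (q ⊃ (((q ∨ (p ∧ r)) ∨ r) ∨ (((p ∨ r) ∨ (q ⊃ q)) ∧ q)))) = min(0.3, 1) = 0.3
¬((¬r ∨ q) ∧ (q ⊃ (((q ∨ (p ∧ r)) ∨ r) ∨ (((p ∨ r) ∨ (q ⊃ q)) ∧ q)))): Gödel ¬ of 0.3 = 0 (operand ≠ 0)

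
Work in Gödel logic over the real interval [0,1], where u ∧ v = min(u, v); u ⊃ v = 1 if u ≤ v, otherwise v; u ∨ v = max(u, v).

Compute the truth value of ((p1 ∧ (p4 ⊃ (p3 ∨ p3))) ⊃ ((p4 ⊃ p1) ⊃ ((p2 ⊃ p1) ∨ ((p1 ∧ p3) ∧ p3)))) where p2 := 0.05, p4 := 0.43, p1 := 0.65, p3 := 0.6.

(p3 ∨ p3) = max(0.6, 0.6) = 0.6
(p4 ⊃ (p3 ∨ p3)): 0.43 ≤ 0.6, so result = 1
(p1 ∧ (p4 ⊃ (p3 ∨ p3))) = min(0.65, 1) = 0.65
(p4 ⊃ p1): 0.43 ≤ 0.65, so result = 1
(p2 ⊃ p1): 0.05 ≤ 0.65, so result = 1
(p1 ∧ p3) = min(0.65, 0.6) = 0.6
((p1 ∧ p3) ∧ p3) = min(0.6, 0.6) = 0.6
((p2 ⊃ p1) ∨ ((p1 ∧ p3) ∧ p3)) = max(1, 0.6) = 1
((p4 ⊃ p1) ⊃ ((p2 ⊃ p1) ∨ ((p1 ∧ p3) ∧ p3))): 1 ≤ 1, so result = 1
((p1 ∧ (p4 ⊃ (p3 ∨ p3))) ⊃ ((p4 ⊃ p1) ⊃ ((p2 ⊃ p1) ∨ ((p1 ∧ p3) ∧ p3)))): 0.65 ≤ 1, so result = 1

1.00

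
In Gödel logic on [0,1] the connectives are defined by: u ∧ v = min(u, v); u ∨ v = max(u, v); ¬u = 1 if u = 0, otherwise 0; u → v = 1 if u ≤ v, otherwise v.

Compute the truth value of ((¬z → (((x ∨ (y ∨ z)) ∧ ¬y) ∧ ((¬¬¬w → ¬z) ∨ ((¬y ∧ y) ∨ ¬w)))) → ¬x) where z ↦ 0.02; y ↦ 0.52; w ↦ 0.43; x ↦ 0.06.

¬z: Gödel ¬ of 0.02 = 0 (operand ≠ 0)
(y ∨ z) = max(0.52, 0.02) = 0.52
(x ∨ (y ∨ z)) = max(0.06, 0.52) = 0.52
¬y: Gödel ¬ of 0.52 = 0 (operand ≠ 0)
((x ∨ (y ∨ z)) ∧ ¬y) = min(0.52, 0) = 0
¬w: Gödel ¬ of 0.43 = 0 (operand ≠ 0)
¬¬w: Gödel ¬ of 0 = 1 (operand is 0)
¬¬¬w: Gödel ¬ of 1 = 0 (operand ≠ 0)
¬z: Gödel ¬ of 0.02 = 0 (operand ≠ 0)
(¬¬¬w → ¬z): 0 ≤ 0, so result = 1
¬y: Gödel ¬ of 0.52 = 0 (operand ≠ 0)
(¬y ∧ y) = min(0, 0.52) = 0
¬w: Gödel ¬ of 0.43 = 0 (operand ≠ 0)
((¬y ∧ y) ∨ ¬w) = max(0, 0) = 0
((¬¬¬w → ¬z) ∨ ((¬y ∧ y) ∨ ¬w)) = max(1, 0) = 1
(((x ∨ (y ∨ z)) ∧ ¬y) ∧ ((¬¬¬w → ¬z) ∨ ((¬y ∧ y) ∨ ¬w))) = min(0, 1) = 0
(¬z → (((x ∨ (y ∨ z)) ∧ ¬y) ∧ ((¬¬¬w → ¬z) ∨ ((¬y ∧ y) ∨ ¬w)))): 0 ≤ 0, so result = 1
¬x: Gödel ¬ of 0.06 = 0 (operand ≠ 0)
((¬z → (((x ∨ (y ∨ z)) ∧ ¬y) ∧ ((¬¬¬w → ¬z) ∨ ((¬y ∧ y) ∨ ¬w)))) → ¬x): 1 > 0, so result = 0

0.00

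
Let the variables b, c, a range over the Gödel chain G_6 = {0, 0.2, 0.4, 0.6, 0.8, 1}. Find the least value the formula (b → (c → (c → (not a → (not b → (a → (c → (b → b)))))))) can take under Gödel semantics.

Every assignment gives 1. For instance at b = 0, c = 0, a = 0:
  not a: Gödel ¬ of 0 = 1 (operand is 0)
  not b: Gödel ¬ of 0 = 1 (operand is 0)
  (b → b): 0 ≤ 0, so result = 1
  (c → (b → b)): 0 ≤ 1, so result = 1
  (a → (c → (b → b))): 0 ≤ 1, so result = 1
  (not b → (a → (c → (b → b)))): 1 ≤ 1, so result = 1
  (not a → (not b → (a → (c → (b → b))))): 1 ≤ 1, so result = 1
  (c → (not a → (not b → (a → (c → (b → b)))))): 0 ≤ 1, so result = 1
  (c → (c → (not a → (not b → (a → (c → (b → b))))))): 0 ≤ 1, so result = 1
  (b → (c → (c → (not a → (not b → (a → (c → (b → b)))))))): 0 ≤ 1, so result = 1
All 216 assignments give value 1 — the formula is a G_6-tautology.

1.00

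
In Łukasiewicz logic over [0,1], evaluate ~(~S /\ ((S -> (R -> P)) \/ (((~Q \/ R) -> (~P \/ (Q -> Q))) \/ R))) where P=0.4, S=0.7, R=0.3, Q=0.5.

0.70

~S: Łukasiewicz ¬ gives 1 − 0.7 = 0.3
(R -> P): min(1, 1 − 0.3 + 0.4) = 1
(S -> (R -> P)): min(1, 1 − 0.7 + 1) = 1
~Q: Łukasiewicz ¬ gives 1 − 0.5 = 0.5
(~Q \/ R) = max(0.5, 0.3) = 0.5
~P: Łukasiewicz ¬ gives 1 − 0.4 = 0.6
(Q -> Q): min(1, 1 − 0.5 + 0.5) = 1
(~P \/ (Q -> Q)) = max(0.6, 1) = 1
((~Q \/ R) -> (~P \/ (Q -> Q))): min(1, 1 − 0.5 + 1) = 1
(((~Q \/ R) -> (~P \/ (Q -> Q))) \/ R) = max(1, 0.3) = 1
((S -> (R -> P)) \/ (((~Q \/ R) -> (~P \/ (Q -> Q))) \/ R)) = max(1, 1) = 1
(~S /\ ((S -> (R -> P)) \/ (((~Q \/ R) -> (~P \/ (Q -> Q))) \/ R))) = min(0.3, 1) = 0.3
~(~S /\ ((S -> (R -> P)) \/ (((~Q \/ R) -> (~P \/ (Q -> Q))) \/ R))): Łukasiewicz ¬ gives 1 − 0.3 = 0.7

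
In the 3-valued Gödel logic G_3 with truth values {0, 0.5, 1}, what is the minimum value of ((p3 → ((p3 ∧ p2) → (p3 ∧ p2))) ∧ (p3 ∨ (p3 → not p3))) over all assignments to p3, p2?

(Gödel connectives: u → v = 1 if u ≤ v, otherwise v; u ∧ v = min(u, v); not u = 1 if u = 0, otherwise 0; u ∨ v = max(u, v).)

0.50

The minimum is attained at p3 = 0.5, p2 = 0:
  (p3 ∧ p2) = min(0.5, 0) = 0
  (p3 ∧ p2) = min(0.5, 0) = 0
  ((p3 ∧ p2) → (p3 ∧ p2)): 0 ≤ 0, so result = 1
  (p3 → ((p3 ∧ p2) → (p3 ∧ p2))): 0.5 ≤ 1, so result = 1
  not p3: Gödel ¬ of 0.5 = 0 (operand ≠ 0)
  (p3 → not p3): 0.5 > 0, so result = 0
  (p3 ∨ (p3 → not p3)) = max(0.5, 0) = 0.5
  ((p3 → ((p3 ∧ p2) → (p3 ∧ p2))) ∧ (p3 ∨ (p3 → not p3))) = min(1, 0.5) = 0.5
Checking all 9 assignments confirms none give a value below 0.50.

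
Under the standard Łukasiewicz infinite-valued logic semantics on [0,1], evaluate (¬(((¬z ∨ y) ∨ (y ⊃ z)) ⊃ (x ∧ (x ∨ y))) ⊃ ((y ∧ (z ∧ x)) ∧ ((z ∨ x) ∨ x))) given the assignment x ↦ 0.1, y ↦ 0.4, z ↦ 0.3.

0.30

¬z: Łukasiewicz ¬ gives 1 − 0.3 = 0.7
(¬z ∨ y) = max(0.7, 0.4) = 0.7
(y ⊃ z): min(1, 1 − 0.4 + 0.3) = 0.9
((¬z ∨ y) ∨ (y ⊃ z)) = max(0.7, 0.9) = 0.9
(x ∨ y) = max(0.1, 0.4) = 0.4
(x ∧ (x ∨ y)) = min(0.1, 0.4) = 0.1
(((¬z ∨ y) ∨ (y ⊃ z)) ⊃ (x ∧ (x ∨ y))): min(1, 1 − 0.9 + 0.1) = 0.2
¬(((¬z ∨ y) ∨ (y ⊃ z)) ⊃ (x ∧ (x ∨ y))): Łukasiewicz ¬ gives 1 − 0.2 = 0.8
(z ∧ x) = min(0.3, 0.1) = 0.1
(y ∧ (z ∧ x)) = min(0.4, 0.1) = 0.1
(z ∨ x) = max(0.3, 0.1) = 0.3
((z ∨ x) ∨ x) = max(0.3, 0.1) = 0.3
((y ∧ (z ∧ x)) ∧ ((z ∨ x) ∨ x)) = min(0.1, 0.3) = 0.1
(¬(((¬z ∨ y) ∨ (y ⊃ z)) ⊃ (x ∧ (x ∨ y))) ⊃ ((y ∧ (z ∧ x)) ∧ ((z ∨ x) ∨ x))): min(1, 1 − 0.8 + 0.1) = 0.3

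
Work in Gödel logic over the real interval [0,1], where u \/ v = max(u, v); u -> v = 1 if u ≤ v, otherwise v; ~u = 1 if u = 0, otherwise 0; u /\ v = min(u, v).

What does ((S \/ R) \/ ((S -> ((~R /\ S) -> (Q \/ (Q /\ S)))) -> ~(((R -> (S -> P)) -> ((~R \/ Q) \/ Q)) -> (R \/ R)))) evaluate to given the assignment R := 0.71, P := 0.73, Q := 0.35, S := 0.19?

(S \/ R) = max(0.19, 0.71) = 0.71
~R: Gödel ¬ of 0.71 = 0 (operand ≠ 0)
(~R /\ S) = min(0, 0.19) = 0
(Q /\ S) = min(0.35, 0.19) = 0.19
(Q \/ (Q /\ S)) = max(0.35, 0.19) = 0.35
((~R /\ S) -> (Q \/ (Q /\ S))): 0 ≤ 0.35, so result = 1
(S -> ((~R /\ S) -> (Q \/ (Q /\ S)))): 0.19 ≤ 1, so result = 1
(S -> P): 0.19 ≤ 0.73, so result = 1
(R -> (S -> P)): 0.71 ≤ 1, so result = 1
~R: Gödel ¬ of 0.71 = 0 (operand ≠ 0)
(~R \/ Q) = max(0, 0.35) = 0.35
((~R \/ Q) \/ Q) = max(0.35, 0.35) = 0.35
((R -> (S -> P)) -> ((~R \/ Q) \/ Q)): 1 > 0.35, so result = 0.35
(R \/ R) = max(0.71, 0.71) = 0.71
(((R -> (S -> P)) -> ((~R \/ Q) \/ Q)) -> (R \/ R)): 0.35 ≤ 0.71, so result = 1
~(((R -> (S -> P)) -> ((~R \/ Q) \/ Q)) -> (R \/ R)): Gödel ¬ of 1 = 0 (operand ≠ 0)
((S -> ((~R /\ S) -> (Q \/ (Q /\ S)))) -> ~(((R -> (S -> P)) -> ((~R \/ Q) \/ Q)) -> (R \/ R))): 1 > 0, so result = 0
((S \/ R) \/ ((S -> ((~R /\ S) -> (Q \/ (Q /\ S)))) -> ~(((R -> (S -> P)) -> ((~R \/ Q) \/ Q)) -> (R \/ R)))) = max(0.71, 0) = 0.71

0.71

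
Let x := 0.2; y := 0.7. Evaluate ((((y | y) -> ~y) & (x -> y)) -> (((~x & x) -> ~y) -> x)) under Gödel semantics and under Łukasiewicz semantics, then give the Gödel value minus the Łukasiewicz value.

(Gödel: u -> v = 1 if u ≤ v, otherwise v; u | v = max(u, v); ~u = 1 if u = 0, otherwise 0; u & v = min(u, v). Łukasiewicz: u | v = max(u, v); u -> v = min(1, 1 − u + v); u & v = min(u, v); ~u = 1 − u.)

0.40

Gödel evaluation:
  (y | y) = max(0.7, 0.7) = 0.7
  ~y: Gödel ¬ of 0.7 = 0 (operand ≠ 0)
  ((y | y) -> ~y): 0.7 > 0, so result = 0
  (x -> y): 0.2 ≤ 0.7, so result = 1
  (((y | y) -> ~y) & (x -> y)) = min(0, 1) = 0
  ~x: Gödel ¬ of 0.2 = 0 (operand ≠ 0)
  (~x & x) = min(0, 0.2) = 0
  ~y: Gödel ¬ of 0.7 = 0 (operand ≠ 0)
  ((~x & x) -> ~y): 0 ≤ 0, so result = 1
  (((~x & x) -> ~y) -> x): 1 > 0.2, so result = 0.2
  ((((y | y) -> ~y) & (x -> y)) -> (((~x & x) -> ~y) -> x)): 0 ≤ 0.2, so result = 1
  Gödel value = 1
Łukasiewicz evaluation:
  (y | y) = max(0.7, 0.7) = 0.7
  ~y: Łukasiewicz ¬ gives 1 − 0.7 = 0.3
  ((y | y) -> ~y): min(1, 1 − 0.7 + 0.3) = 0.6
  (x -> y): min(1, 1 − 0.2 + 0.7) = 1
  (((y | y) -> ~y) & (x -> y)) = min(0.6, 1) = 0.6
  ~x: Łukasiewicz ¬ gives 1 − 0.2 = 0.8
  (~x & x) = min(0.8, 0.2) = 0.2
  ~y: Łukasiewicz ¬ gives 1 − 0.7 = 0.3
  ((~x & x) -> ~y): min(1, 1 − 0.2 + 0.3) = 1
  (((~x & x) -> ~y) -> x): min(1, 1 − 1 + 0.2) = 0.2
  ((((y | y) -> ~y) & (x -> y)) -> (((~x & x) -> ~y) -> x)): min(1, 1 − 0.6 + 0.2) = 0.6
  Łukasiewicz value = 0.6
Difference: 1 − 0.6 = 0.40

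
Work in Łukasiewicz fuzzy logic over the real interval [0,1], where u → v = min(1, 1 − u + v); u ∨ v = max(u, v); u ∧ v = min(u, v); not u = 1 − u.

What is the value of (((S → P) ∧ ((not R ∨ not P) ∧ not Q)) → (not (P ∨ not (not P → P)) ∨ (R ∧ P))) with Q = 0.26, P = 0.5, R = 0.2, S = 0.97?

(S → P): min(1, 1 − 0.97 + 0.5) = 0.53
not R: Łukasiewicz ¬ gives 1 − 0.2 = 0.8
not P: Łukasiewicz ¬ gives 1 − 0.5 = 0.5
(not R ∨ not P) = max(0.8, 0.5) = 0.8
not Q: Łukasiewicz ¬ gives 1 − 0.26 = 0.74
((not R ∨ not P) ∧ not Q) = min(0.8, 0.74) = 0.74
((S → P) ∧ ((not R ∨ not P) ∧ not Q)) = min(0.53, 0.74) = 0.53
not P: Łukasiewicz ¬ gives 1 − 0.5 = 0.5
(not P → P): min(1, 1 − 0.5 + 0.5) = 1
not (not P → P): Łukasiewicz ¬ gives 1 − 1 = 0
(P ∨ not (not P → P)) = max(0.5, 0) = 0.5
not (P ∨ not (not P → P)): Łukasiewicz ¬ gives 1 − 0.5 = 0.5
(R ∧ P) = min(0.2, 0.5) = 0.2
(not (P ∨ not (not P → P)) ∨ (R ∧ P)) = max(0.5, 0.2) = 0.5
(((S → P) ∧ ((not R ∨ not P) ∧ not Q)) → (not (P ∨ not (not P → P)) ∨ (R ∧ P))): min(1, 1 − 0.53 + 0.5) = 0.97

0.97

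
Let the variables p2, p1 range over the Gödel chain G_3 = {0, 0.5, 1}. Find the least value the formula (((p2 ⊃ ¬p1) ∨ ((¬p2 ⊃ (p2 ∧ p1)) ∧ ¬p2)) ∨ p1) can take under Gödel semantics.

0.50

The minimum is attained at p2 = 0.5, p1 = 0.5:
  ¬p1: Gödel ¬ of 0.5 = 0 (operand ≠ 0)
  (p2 ⊃ ¬p1): 0.5 > 0, so result = 0
  ¬p2: Gödel ¬ of 0.5 = 0 (operand ≠ 0)
  (p2 ∧ p1) = min(0.5, 0.5) = 0.5
  (¬p2 ⊃ (p2 ∧ p1)): 0 ≤ 0.5, so result = 1
  ¬p2: Gödel ¬ of 0.5 = 0 (operand ≠ 0)
  ((¬p2 ⊃ (p2 ∧ p1)) ∧ ¬p2) = min(1, 0) = 0
  ((p2 ⊃ ¬p1) ∨ ((¬p2 ⊃ (p2 ∧ p1)) ∧ ¬p2)) = max(0, 0) = 0
  (((p2 ⊃ ¬p1) ∨ ((¬p2 ⊃ (p2 ∧ p1)) ∧ ¬p2)) ∨ p1) = max(0, 0.5) = 0.5
Checking all 9 assignments confirms none give a value below 0.50.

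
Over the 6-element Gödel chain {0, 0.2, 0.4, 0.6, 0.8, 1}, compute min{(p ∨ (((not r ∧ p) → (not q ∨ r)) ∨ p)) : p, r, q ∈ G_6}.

0.20

The minimum is attained at p = 0.2, r = 0, q = 0.2:
  not r: Gödel ¬ of 0 = 1 (operand is 0)
  (not r ∧ p) = min(1, 0.2) = 0.2
  not q: Gödel ¬ of 0.2 = 0 (operand ≠ 0)
  (not q ∨ r) = max(0, 0) = 0
  ((not r ∧ p) → (not q ∨ r)): 0.2 > 0, so result = 0
  (((not r ∧ p) → (not q ∨ r)) ∨ p) = max(0, 0.2) = 0.2
  (p ∨ (((not r ∧ p) → (not q ∨ r)) ∨ p)) = max(0.2, 0.2) = 0.2
Checking all 216 assignments confirms none give a value below 0.20.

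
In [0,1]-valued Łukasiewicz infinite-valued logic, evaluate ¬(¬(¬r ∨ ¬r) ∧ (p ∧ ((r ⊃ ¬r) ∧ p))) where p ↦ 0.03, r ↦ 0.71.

¬r: Łukasiewicz ¬ gives 1 − 0.71 = 0.29
¬r: Łukasiewicz ¬ gives 1 − 0.71 = 0.29
(¬r ∨ ¬r) = max(0.29, 0.29) = 0.29
¬(¬r ∨ ¬r): Łukasiewicz ¬ gives 1 − 0.29 = 0.71
¬r: Łukasiewicz ¬ gives 1 − 0.71 = 0.29
(r ⊃ ¬r): min(1, 1 − 0.71 + 0.29) = 0.58
((r ⊃ ¬r) ∧ p) = min(0.58, 0.03) = 0.03
(p ∧ ((r ⊃ ¬r) ∧ p)) = min(0.03, 0.03) = 0.03
(¬(¬r ∨ ¬r) ∧ (p ∧ ((r ⊃ ¬r) ∧ p))) = min(0.71, 0.03) = 0.03
¬(¬(¬r ∨ ¬r) ∧ (p ∧ ((r ⊃ ¬r) ∧ p))): Łukasiewicz ¬ gives 1 − 0.03 = 0.97

0.97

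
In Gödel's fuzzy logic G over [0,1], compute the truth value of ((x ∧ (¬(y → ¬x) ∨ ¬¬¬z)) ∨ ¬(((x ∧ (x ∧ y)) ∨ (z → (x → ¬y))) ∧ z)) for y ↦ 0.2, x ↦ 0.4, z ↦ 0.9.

0.40

¬x: Gödel ¬ of 0.4 = 0 (operand ≠ 0)
(y → ¬x): 0.2 > 0, so result = 0
¬(y → ¬x): Gödel ¬ of 0 = 1 (operand is 0)
¬z: Gödel ¬ of 0.9 = 0 (operand ≠ 0)
¬¬z: Gödel ¬ of 0 = 1 (operand is 0)
¬¬¬z: Gödel ¬ of 1 = 0 (operand ≠ 0)
(¬(y → ¬x) ∨ ¬¬¬z) = max(1, 0) = 1
(x ∧ (¬(y → ¬x) ∨ ¬¬¬z)) = min(0.4, 1) = 0.4
(x ∧ y) = min(0.4, 0.2) = 0.2
(x ∧ (x ∧ y)) = min(0.4, 0.2) = 0.2
¬y: Gödel ¬ of 0.2 = 0 (operand ≠ 0)
(x → ¬y): 0.4 > 0, so result = 0
(z → (x → ¬y)): 0.9 > 0, so result = 0
((x ∧ (x ∧ y)) ∨ (z → (x → ¬y))) = max(0.2, 0) = 0.2
(((x ∧ (x ∧ y)) ∨ (z → (x → ¬y))) ∧ z) = min(0.2, 0.9) = 0.2
¬(((x ∧ (x ∧ y)) ∨ (z → (x → ¬y))) ∧ z): Gödel ¬ of 0.2 = 0 (operand ≠ 0)
((x ∧ (¬(y → ¬x) ∨ ¬¬¬z)) ∨ ¬(((x ∧ (x ∧ y)) ∨ (z → (x → ¬y))) ∧ z)) = max(0.4, 0) = 0.4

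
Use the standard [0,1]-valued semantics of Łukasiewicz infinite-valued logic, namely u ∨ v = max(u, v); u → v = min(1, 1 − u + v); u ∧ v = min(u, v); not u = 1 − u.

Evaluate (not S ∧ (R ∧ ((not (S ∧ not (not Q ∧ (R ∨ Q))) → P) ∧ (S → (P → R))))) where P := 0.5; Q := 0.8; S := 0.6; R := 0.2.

0.20

not S: Łukasiewicz ¬ gives 1 − 0.6 = 0.4
not Q: Łukasiewicz ¬ gives 1 − 0.8 = 0.2
(R ∨ Q) = max(0.2, 0.8) = 0.8
(not Q ∧ (R ∨ Q)) = min(0.2, 0.8) = 0.2
not (not Q ∧ (R ∨ Q)): Łukasiewicz ¬ gives 1 − 0.2 = 0.8
(S ∧ not (not Q ∧ (R ∨ Q))) = min(0.6, 0.8) = 0.6
not (S ∧ not (not Q ∧ (R ∨ Q))): Łukasiewicz ¬ gives 1 − 0.6 = 0.4
(not (S ∧ not (not Q ∧ (R ∨ Q))) → P): min(1, 1 − 0.4 + 0.5) = 1
(P → R): min(1, 1 − 0.5 + 0.2) = 0.7
(S → (P → R)): min(1, 1 − 0.6 + 0.7) = 1
((not (S ∧ not (not Q ∧ (R ∨ Q))) → P) ∧ (S → (P → R))) = min(1, 1) = 1
(R ∧ ((not (S ∧ not (not Q ∧ (R ∨ Q))) → P) ∧ (S → (P → R)))) = min(0.2, 1) = 0.2
(not S ∧ (R ∧ ((not (S ∧ not (not Q ∧ (R ∨ Q))) → P) ∧ (S → (P → R))))) = min(0.4, 0.2) = 0.2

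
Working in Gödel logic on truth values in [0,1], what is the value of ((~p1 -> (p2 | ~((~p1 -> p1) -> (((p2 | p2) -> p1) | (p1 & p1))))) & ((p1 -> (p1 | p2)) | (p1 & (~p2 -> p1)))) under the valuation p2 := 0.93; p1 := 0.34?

~p1: Gödel ¬ of 0.34 = 0 (operand ≠ 0)
~p1: Gödel ¬ of 0.34 = 0 (operand ≠ 0)
(~p1 -> p1): 0 ≤ 0.34, so result = 1
(p2 | p2) = max(0.93, 0.93) = 0.93
((p2 | p2) -> p1): 0.93 > 0.34, so result = 0.34
(p1 & p1) = min(0.34, 0.34) = 0.34
(((p2 | p2) -> p1) | (p1 & p1)) = max(0.34, 0.34) = 0.34
((~p1 -> p1) -> (((p2 | p2) -> p1) | (p1 & p1))): 1 > 0.34, so result = 0.34
~((~p1 -> p1) -> (((p2 | p2) -> p1) | (p1 & p1))): Gödel ¬ of 0.34 = 0 (operand ≠ 0)
(p2 | ~((~p1 -> p1) -> (((p2 | p2) -> p1) | (p1 & p1)))) = max(0.93, 0) = 0.93
(~p1 -> (p2 | ~((~p1 -> p1) -> (((p2 | p2) -> p1) | (p1 & p1))))): 0 ≤ 0.93, so result = 1
(p1 | p2) = max(0.34, 0.93) = 0.93
(p1 -> (p1 | p2)): 0.34 ≤ 0.93, so result = 1
~p2: Gödel ¬ of 0.93 = 0 (operand ≠ 0)
(~p2 -> p1): 0 ≤ 0.34, so result = 1
(p1 & (~p2 -> p1)) = min(0.34, 1) = 0.34
((p1 -> (p1 | p2)) | (p1 & (~p2 -> p1))) = max(1, 0.34) = 1
((~p1 -> (p2 | ~((~p1 -> p1) -> (((p2 | p2) -> p1) | (p1 & p1))))) & ((p1 -> (p1 | p2)) | (p1 & (~p2 -> p1)))) = min(1, 1) = 1

1.00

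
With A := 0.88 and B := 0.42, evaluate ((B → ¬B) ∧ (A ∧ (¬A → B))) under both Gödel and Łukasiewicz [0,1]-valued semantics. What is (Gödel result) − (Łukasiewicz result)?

Gödel evaluation:
  ¬B: Gödel ¬ of 0.42 = 0 (operand ≠ 0)
  (B → ¬B): 0.42 > 0, so result = 0
  ¬A: Gödel ¬ of 0.88 = 0 (operand ≠ 0)
  (¬A → B): 0 ≤ 0.42, so result = 1
  (A ∧ (¬A → B)) = min(0.88, 1) = 0.88
  ((B → ¬B) ∧ (A ∧ (¬A → B))) = min(0, 0.88) = 0
  Gödel value = 0
Łukasiewicz evaluation:
  ¬B: Łukasiewicz ¬ gives 1 − 0.42 = 0.58
  (B → ¬B): min(1, 1 − 0.42 + 0.58) = 1
  ¬A: Łukasiewicz ¬ gives 1 − 0.88 = 0.12
  (¬A → B): min(1, 1 − 0.12 + 0.42) = 1
  (A ∧ (¬A → B)) = min(0.88, 1) = 0.88
  ((B → ¬B) ∧ (A ∧ (¬A → B))) = min(1, 0.88) = 0.88
  Łukasiewicz value = 0.88
Difference: 0 − 0.88 = -0.88

-0.88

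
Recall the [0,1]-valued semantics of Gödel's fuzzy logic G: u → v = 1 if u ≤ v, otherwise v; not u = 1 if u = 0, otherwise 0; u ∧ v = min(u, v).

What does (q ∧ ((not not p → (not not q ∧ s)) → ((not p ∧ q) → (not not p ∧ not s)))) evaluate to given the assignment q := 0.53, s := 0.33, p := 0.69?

not p: Gödel ¬ of 0.69 = 0 (operand ≠ 0)
not not p: Gödel ¬ of 0 = 1 (operand is 0)
not q: Gödel ¬ of 0.53 = 0 (operand ≠ 0)
not not q: Gödel ¬ of 0 = 1 (operand is 0)
(not not q ∧ s) = min(1, 0.33) = 0.33
(not not p → (not not q ∧ s)): 1 > 0.33, so result = 0.33
not p: Gödel ¬ of 0.69 = 0 (operand ≠ 0)
(not p ∧ q) = min(0, 0.53) = 0
not p: Gödel ¬ of 0.69 = 0 (operand ≠ 0)
not not p: Gödel ¬ of 0 = 1 (operand is 0)
not s: Gödel ¬ of 0.33 = 0 (operand ≠ 0)
(not not p ∧ not s) = min(1, 0) = 0
((not p ∧ q) → (not not p ∧ not s)): 0 ≤ 0, so result = 1
((not not p → (not not q ∧ s)) → ((not p ∧ q) → (not not p ∧ not s))): 0.33 ≤ 1, so result = 1
(q ∧ ((not not p → (not not q ∧ s)) → ((not p ∧ q) → (not not p ∧ not s)))) = min(0.53, 1) = 0.53

0.53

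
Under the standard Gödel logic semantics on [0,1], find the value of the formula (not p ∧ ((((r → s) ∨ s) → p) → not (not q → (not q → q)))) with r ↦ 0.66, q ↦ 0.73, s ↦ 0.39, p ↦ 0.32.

not p: Gödel ¬ of 0.32 = 0 (operand ≠ 0)
(r → s): 0.66 > 0.39, so result = 0.39
((r → s) ∨ s) = max(0.39, 0.39) = 0.39
(((r → s) ∨ s) → p): 0.39 > 0.32, so result = 0.32
not q: Gödel ¬ of 0.73 = 0 (operand ≠ 0)
not q: Gödel ¬ of 0.73 = 0 (operand ≠ 0)
(not q → q): 0 ≤ 0.73, so result = 1
(not q → (not q → q)): 0 ≤ 1, so result = 1
not (not q → (not q → q)): Gödel ¬ of 1 = 0 (operand ≠ 0)
((((r → s) ∨ s) → p) → not (not q → (not q → q))): 0.32 > 0, so result = 0
(not p ∧ ((((r → s) ∨ s) → p) → not (not q → (not q → q)))) = min(0, 0) = 0

0.00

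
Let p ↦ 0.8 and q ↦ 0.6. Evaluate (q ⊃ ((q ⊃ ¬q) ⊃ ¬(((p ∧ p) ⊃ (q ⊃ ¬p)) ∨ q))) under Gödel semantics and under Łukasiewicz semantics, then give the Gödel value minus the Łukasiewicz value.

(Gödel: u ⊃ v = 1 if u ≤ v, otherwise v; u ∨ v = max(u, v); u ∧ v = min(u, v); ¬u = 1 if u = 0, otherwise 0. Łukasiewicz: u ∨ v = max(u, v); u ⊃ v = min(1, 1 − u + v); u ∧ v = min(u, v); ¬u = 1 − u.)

0.20

Gödel evaluation:
  ¬q: Gödel ¬ of 0.6 = 0 (operand ≠ 0)
  (q ⊃ ¬q): 0.6 > 0, so result = 0
  (p ∧ p) = min(0.8, 0.8) = 0.8
  ¬p: Gödel ¬ of 0.8 = 0 (operand ≠ 0)
  (q ⊃ ¬p): 0.6 > 0, so result = 0
  ((p ∧ p) ⊃ (q ⊃ ¬p)): 0.8 > 0, so result = 0
  (((p ∧ p) ⊃ (q ⊃ ¬p)) ∨ q) = max(0, 0.6) = 0.6
  ¬(((p ∧ p) ⊃ (q ⊃ ¬p)) ∨ q): Gödel ¬ of 0.6 = 0 (operand ≠ 0)
  ((q ⊃ ¬q) ⊃ ¬(((p ∧ p) ⊃ (q ⊃ ¬p)) ∨ q)): 0 ≤ 0, so result = 1
  (q ⊃ ((q ⊃ ¬q) ⊃ ¬(((p ∧ p) ⊃ (q ⊃ ¬p)) ∨ q))): 0.6 ≤ 1, so result = 1
  Gödel value = 1
Łukasiewicz evaluation:
  ¬q: Łukasiewicz ¬ gives 1 − 0.6 = 0.4
  (q ⊃ ¬q): min(1, 1 − 0.6 + 0.4) = 0.8
  (p ∧ p) = min(0.8, 0.8) = 0.8
  ¬p: Łukasiewicz ¬ gives 1 − 0.8 = 0.2
  (q ⊃ ¬p): min(1, 1 − 0.6 + 0.2) = 0.6
  ((p ∧ p) ⊃ (q ⊃ ¬p)): min(1, 1 − 0.8 + 0.6) = 0.8
  (((p ∧ p) ⊃ (q ⊃ ¬p)) ∨ q) = max(0.8, 0.6) = 0.8
  ¬(((p ∧ p) ⊃ (q ⊃ ¬p)) ∨ q): Łukasiewicz ¬ gives 1 − 0.8 = 0.2
  ((q ⊃ ¬q) ⊃ ¬(((p ∧ p) ⊃ (q ⊃ ¬p)) ∨ q)): min(1, 1 − 0.8 + 0.2) = 0.4
  (q ⊃ ((q ⊃ ¬q) ⊃ ¬(((p ∧ p) ⊃ (q ⊃ ¬p)) ∨ q))): min(1, 1 − 0.6 + 0.4) = 0.8
  Łukasiewicz value = 0.8
Difference: 1 − 0.8 = 0.20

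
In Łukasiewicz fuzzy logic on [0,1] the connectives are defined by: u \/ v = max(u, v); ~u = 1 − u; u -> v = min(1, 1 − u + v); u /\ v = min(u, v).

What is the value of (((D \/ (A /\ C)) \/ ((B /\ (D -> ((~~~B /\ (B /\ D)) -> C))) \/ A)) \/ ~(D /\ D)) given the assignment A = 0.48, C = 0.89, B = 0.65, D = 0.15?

(A /\ C) = min(0.48, 0.89) = 0.48
(D \/ (A /\ C)) = max(0.15, 0.48) = 0.48
~B: Łukasiewicz ¬ gives 1 − 0.65 = 0.35
~~B: Łukasiewicz ¬ gives 1 − 0.35 = 0.65
~~~B: Łukasiewicz ¬ gives 1 − 0.65 = 0.35
(B /\ D) = min(0.65, 0.15) = 0.15
(~~~B /\ (B /\ D)) = min(0.35, 0.15) = 0.15
((~~~B /\ (B /\ D)) -> C): min(1, 1 − 0.15 + 0.89) = 1
(D -> ((~~~B /\ (B /\ D)) -> C)): min(1, 1 − 0.15 + 1) = 1
(B /\ (D -> ((~~~B /\ (B /\ D)) -> C))) = min(0.65, 1) = 0.65
((B /\ (D -> ((~~~B /\ (B /\ D)) -> C))) \/ A) = max(0.65, 0.48) = 0.65
((D \/ (A /\ C)) \/ ((B /\ (D -> ((~~~B /\ (B /\ D)) -> C))) \/ A)) = max(0.48, 0.65) = 0.65
(D /\ D) = min(0.15, 0.15) = 0.15
~(D /\ D): Łukasiewicz ¬ gives 1 − 0.15 = 0.85
(((D \/ (A /\ C)) \/ ((B /\ (D -> ((~~~B /\ (B /\ D)) -> C))) \/ A)) \/ ~(D /\ D)) = max(0.65, 0.85) = 0.85

0.85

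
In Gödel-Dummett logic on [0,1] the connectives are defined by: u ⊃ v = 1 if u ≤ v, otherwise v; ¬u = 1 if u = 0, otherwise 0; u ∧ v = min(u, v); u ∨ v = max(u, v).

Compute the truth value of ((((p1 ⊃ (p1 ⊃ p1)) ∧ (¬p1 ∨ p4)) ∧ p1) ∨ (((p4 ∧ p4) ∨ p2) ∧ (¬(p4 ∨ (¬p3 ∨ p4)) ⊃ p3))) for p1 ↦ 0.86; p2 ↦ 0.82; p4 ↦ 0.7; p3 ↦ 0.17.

0.82

(p1 ⊃ p1): 0.86 ≤ 0.86, so result = 1
(p1 ⊃ (p1 ⊃ p1)): 0.86 ≤ 1, so result = 1
¬p1: Gödel ¬ of 0.86 = 0 (operand ≠ 0)
(¬p1 ∨ p4) = max(0, 0.7) = 0.7
((p1 ⊃ (p1 ⊃ p1)) ∧ (¬p1 ∨ p4)) = min(1, 0.7) = 0.7
(((p1 ⊃ (p1 ⊃ p1)) ∧ (¬p1 ∨ p4)) ∧ p1) = min(0.7, 0.86) = 0.7
(p4 ∧ p4) = min(0.7, 0.7) = 0.7
((p4 ∧ p4) ∨ p2) = max(0.7, 0.82) = 0.82
¬p3: Gödel ¬ of 0.17 = 0 (operand ≠ 0)
(¬p3 ∨ p4) = max(0, 0.7) = 0.7
(p4 ∨ (¬p3 ∨ p4)) = max(0.7, 0.7) = 0.7
¬(p4 ∨ (¬p3 ∨ p4)): Gödel ¬ of 0.7 = 0 (operand ≠ 0)
(¬(p4 ∨ (¬p3 ∨ p4)) ⊃ p3): 0 ≤ 0.17, so result = 1
(((p4 ∧ p4) ∨ p2) ∧ (¬(p4 ∨ (¬p3 ∨ p4)) ⊃ p3)) = min(0.82, 1) = 0.82
((((p1 ⊃ (p1 ⊃ p1)) ∧ (¬p1 ∨ p4)) ∧ p1) ∨ (((p4 ∧ p4) ∨ p2) ∧ (¬(p4 ∨ (¬p3 ∨ p4)) ⊃ p3))) = max(0.7, 0.82) = 0.82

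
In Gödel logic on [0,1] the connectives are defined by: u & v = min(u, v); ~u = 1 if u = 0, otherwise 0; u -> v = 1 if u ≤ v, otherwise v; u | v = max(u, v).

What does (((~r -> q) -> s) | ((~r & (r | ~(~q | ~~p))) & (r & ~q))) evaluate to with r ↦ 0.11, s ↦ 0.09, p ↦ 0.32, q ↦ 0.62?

~r: Gödel ¬ of 0.11 = 0 (operand ≠ 0)
(~r -> q): 0 ≤ 0.62, so result = 1
((~r -> q) -> s): 1 > 0.09, so result = 0.09
~r: Gödel ¬ of 0.11 = 0 (operand ≠ 0)
~q: Gödel ¬ of 0.62 = 0 (operand ≠ 0)
~p: Gödel ¬ of 0.32 = 0 (operand ≠ 0)
~~p: Gödel ¬ of 0 = 1 (operand is 0)
(~q | ~~p) = max(0, 1) = 1
~(~q | ~~p): Gödel ¬ of 1 = 0 (operand ≠ 0)
(r | ~(~q | ~~p)) = max(0.11, 0) = 0.11
(~r & (r | ~(~q | ~~p))) = min(0, 0.11) = 0
~q: Gödel ¬ of 0.62 = 0 (operand ≠ 0)
(r & ~q) = min(0.11, 0) = 0
((~r & (r | ~(~q | ~~p))) & (r & ~q)) = min(0, 0) = 0
(((~r -> q) -> s) | ((~r & (r | ~(~q | ~~p))) & (r & ~q))) = max(0.09, 0) = 0.09

0.09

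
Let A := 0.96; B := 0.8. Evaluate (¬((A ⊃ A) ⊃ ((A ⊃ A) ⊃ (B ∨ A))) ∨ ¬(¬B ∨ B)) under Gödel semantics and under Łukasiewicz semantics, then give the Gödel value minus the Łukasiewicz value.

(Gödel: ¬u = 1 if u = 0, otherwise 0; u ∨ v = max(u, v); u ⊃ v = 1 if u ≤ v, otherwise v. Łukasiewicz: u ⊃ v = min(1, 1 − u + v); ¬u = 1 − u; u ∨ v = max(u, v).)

Gödel evaluation:
  (A ⊃ A): 0.96 ≤ 0.96, so result = 1
  (A ⊃ A): 0.96 ≤ 0.96, so result = 1
  (B ∨ A) = max(0.8, 0.96) = 0.96
  ((A ⊃ A) ⊃ (B ∨ A)): 1 > 0.96, so result = 0.96
  ((A ⊃ A) ⊃ ((A ⊃ A) ⊃ (B ∨ A))): 1 > 0.96, so result = 0.96
  ¬((A ⊃ A) ⊃ ((A ⊃ A) ⊃ (B ∨ A))): Gödel ¬ of 0.96 = 0 (operand ≠ 0)
  ¬B: Gödel ¬ of 0.8 = 0 (operand ≠ 0)
  (¬B ∨ B) = max(0, 0.8) = 0.8
  ¬(¬B ∨ B): Gödel ¬ of 0.8 = 0 (operand ≠ 0)
  (¬((A ⊃ A) ⊃ ((A ⊃ A) ⊃ (B ∨ A))) ∨ ¬(¬B ∨ B)) = max(0, 0) = 0
  Gödel value = 0
Łukasiewicz evaluation:
  (A ⊃ A): min(1, 1 − 0.96 + 0.96) = 1
  (A ⊃ A): min(1, 1 − 0.96 + 0.96) = 1
  (B ∨ A) = max(0.8, 0.96) = 0.96
  ((A ⊃ A) ⊃ (B ∨ A)): min(1, 1 − 1 + 0.96) = 0.96
  ((A ⊃ A) ⊃ ((A ⊃ A) ⊃ (B ∨ A))): min(1, 1 − 1 + 0.96) = 0.96
  ¬((A ⊃ A) ⊃ ((A ⊃ A) ⊃ (B ∨ A))): Łukasiewicz ¬ gives 1 − 0.96 = 0.04
  ¬B: Łukasiewicz ¬ gives 1 − 0.8 = 0.2
  (¬B ∨ B) = max(0.2, 0.8) = 0.8
  ¬(¬B ∨ B): Łukasiewicz ¬ gives 1 − 0.8 = 0.2
  (¬((A ⊃ A) ⊃ ((A ⊃ A) ⊃ (B ∨ A))) ∨ ¬(¬B ∨ B)) = max(0.04, 0.2) = 0.2
  Łukasiewicz value = 0.2
Difference: 0 − 0.2 = -0.20

-0.20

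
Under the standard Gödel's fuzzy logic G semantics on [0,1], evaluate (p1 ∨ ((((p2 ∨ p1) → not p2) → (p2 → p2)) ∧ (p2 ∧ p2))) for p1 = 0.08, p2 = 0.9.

(p2 ∨ p1) = max(0.9, 0.08) = 0.9
not p2: Gödel ¬ of 0.9 = 0 (operand ≠ 0)
((p2 ∨ p1) → not p2): 0.9 > 0, so result = 0
(p2 → p2): 0.9 ≤ 0.9, so result = 1
(((p2 ∨ p1) → not p2) → (p2 → p2)): 0 ≤ 1, so result = 1
(p2 ∧ p2) = min(0.9, 0.9) = 0.9
((((p2 ∨ p1) → not p2) → (p2 → p2)) ∧ (p2 ∧ p2)) = min(1, 0.9) = 0.9
(p1 ∨ ((((p2 ∨ p1) → not p2) → (p2 → p2)) ∧ (p2 ∧ p2))) = max(0.08, 0.9) = 0.9

0.90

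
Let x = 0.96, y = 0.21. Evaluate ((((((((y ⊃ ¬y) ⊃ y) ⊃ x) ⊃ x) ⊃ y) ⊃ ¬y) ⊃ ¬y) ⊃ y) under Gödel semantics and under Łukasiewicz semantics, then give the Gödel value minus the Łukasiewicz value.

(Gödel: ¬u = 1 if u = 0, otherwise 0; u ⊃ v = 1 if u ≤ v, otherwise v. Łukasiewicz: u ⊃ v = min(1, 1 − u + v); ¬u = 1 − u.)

-0.21

Gödel evaluation:
  ¬y: Gödel ¬ of 0.21 = 0 (operand ≠ 0)
  (y ⊃ ¬y): 0.21 > 0, so result = 0
  ((y ⊃ ¬y) ⊃ y): 0 ≤ 0.21, so result = 1
  (((y ⊃ ¬y) ⊃ y) ⊃ x): 1 > 0.96, so result = 0.96
  ((((y ⊃ ¬y) ⊃ y) ⊃ x) ⊃ x): 0.96 ≤ 0.96, so result = 1
  (((((y ⊃ ¬y) ⊃ y) ⊃ x) ⊃ x) ⊃ y): 1 > 0.21, so result = 0.21
  ¬y: Gödel ¬ of 0.21 = 0 (operand ≠ 0)
  ((((((y ⊃ ¬y) ⊃ y) ⊃ x) ⊃ x) ⊃ y) ⊃ ¬y): 0.21 > 0, so result = 0
  ¬y: Gödel ¬ of 0.21 = 0 (operand ≠ 0)
  (((((((y ⊃ ¬y) ⊃ y) ⊃ x) ⊃ x) ⊃ y) ⊃ ¬y) ⊃ ¬y): 0 ≤ 0, so result = 1
  ((((((((y ⊃ ¬y) ⊃ y) ⊃ x) ⊃ x) ⊃ y) ⊃ ¬y) ⊃ ¬y) ⊃ y): 1 > 0.21, so result = 0.21
  Gödel value = 0.21
Łukasiewicz evaluation:
  ¬y: Łukasiewicz ¬ gives 1 − 0.21 = 0.79
  (y ⊃ ¬y): min(1, 1 − 0.21 + 0.79) = 1
  ((y ⊃ ¬y) ⊃ y): min(1, 1 − 1 + 0.21) = 0.21
  (((y ⊃ ¬y) ⊃ y) ⊃ x): min(1, 1 − 0.21 + 0.96) = 1
  ((((y ⊃ ¬y) ⊃ y) ⊃ x) ⊃ x): min(1, 1 − 1 + 0.96) = 0.96
  (((((y ⊃ ¬y) ⊃ y) ⊃ x) ⊃ x) ⊃ y): min(1, 1 − 0.96 + 0.21) = 0.25
  ¬y: Łukasiewicz ¬ gives 1 − 0.21 = 0.79
  ((((((y ⊃ ¬y) ⊃ y) ⊃ x) ⊃ x) ⊃ y) ⊃ ¬y): min(1, 1 − 0.25 + 0.79) = 1
  ¬y: Łukasiewicz ¬ gives 1 − 0.21 = 0.79
  (((((((y ⊃ ¬y) ⊃ y) ⊃ x) ⊃ x) ⊃ y) ⊃ ¬y) ⊃ ¬y): min(1, 1 − 1 + 0.79) = 0.79
  ((((((((y ⊃ ¬y) ⊃ y) ⊃ x) ⊃ x) ⊃ y) ⊃ ¬y) ⊃ ¬y) ⊃ y): min(1, 1 − 0.79 + 0.21) = 0.42
  Łukasiewicz value = 0.42
Difference: 0.21 − 0.42 = -0.21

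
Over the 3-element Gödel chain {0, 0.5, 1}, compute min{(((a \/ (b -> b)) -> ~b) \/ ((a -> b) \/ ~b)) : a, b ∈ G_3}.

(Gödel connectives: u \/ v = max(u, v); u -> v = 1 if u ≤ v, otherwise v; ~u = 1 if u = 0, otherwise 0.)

0.50

The minimum is attained at a = 1, b = 0.5:
  (b -> b): 0.5 ≤ 0.5, so result = 1
  (a \/ (b -> b)) = max(1, 1) = 1
  ~b: Gödel ¬ of 0.5 = 0 (operand ≠ 0)
  ((a \/ (b -> b)) -> ~b): 1 > 0, so result = 0
  (a -> b): 1 > 0.5, so result = 0.5
  ~b: Gödel ¬ of 0.5 = 0 (operand ≠ 0)
  ((a -> b) \/ ~b) = max(0.5, 0) = 0.5
  (((a \/ (b -> b)) -> ~b) \/ ((a -> b) \/ ~b)) = max(0, 0.5) = 0.5
Checking all 9 assignments confirms none give a value below 0.50.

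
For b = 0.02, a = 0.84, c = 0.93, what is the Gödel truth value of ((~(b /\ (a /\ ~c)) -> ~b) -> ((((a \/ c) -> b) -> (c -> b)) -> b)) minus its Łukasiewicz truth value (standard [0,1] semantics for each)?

Gödel evaluation:
  ~c: Gödel ¬ of 0.93 = 0 (operand ≠ 0)
  (a /\ ~c) = min(0.84, 0) = 0
  (b /\ (a /\ ~c)) = min(0.02, 0) = 0
  ~(b /\ (a /\ ~c)): Gödel ¬ of 0 = 1 (operand is 0)
  ~b: Gödel ¬ of 0.02 = 0 (operand ≠ 0)
  (~(b /\ (a /\ ~c)) -> ~b): 1 > 0, so result = 0
  (a \/ c) = max(0.84, 0.93) = 0.93
  ((a \/ c) -> b): 0.93 > 0.02, so result = 0.02
  (c -> b): 0.93 > 0.02, so result = 0.02
  (((a \/ c) -> b) -> (c -> b)): 0.02 ≤ 0.02, so result = 1
  ((((a \/ c) -> b) -> (c -> b)) -> b): 1 > 0.02, so result = 0.02
  ((~(b /\ (a /\ ~c)) -> ~b) -> ((((a \/ c) -> b) -> (c -> b)) -> b)): 0 ≤ 0.02, so result = 1
  Gödel value = 1
Łukasiewicz evaluation:
  ~c: Łukasiewicz ¬ gives 1 − 0.93 = 0.07
  (a /\ ~c) = min(0.84, 0.07) = 0.07
  (b /\ (a /\ ~c)) = min(0.02, 0.07) = 0.02
  ~(b /\ (a /\ ~c)): Łukasiewicz ¬ gives 1 − 0.02 = 0.98
  ~b: Łukasiewicz ¬ gives 1 − 0.02 = 0.98
  (~(b /\ (a /\ ~c)) -> ~b): min(1, 1 − 0.98 + 0.98) = 1
  (a \/ c) = max(0.84, 0.93) = 0.93
  ((a \/ c) -> b): min(1, 1 − 0.93 + 0.02) = 0.09
  (c -> b): min(1, 1 − 0.93 + 0.02) = 0.09
  (((a \/ c) -> b) -> (c -> b)): min(1, 1 − 0.09 + 0.09) = 1
  ((((a \/ c) -> b) -> (c -> b)) -> b): min(1, 1 − 1 + 0.02) = 0.02
  ((~(b /\ (a /\ ~c)) -> ~b) -> ((((a \/ c) -> b) -> (c -> b)) -> b)): min(1, 1 − 1 + 0.02) = 0.02
  Łukasiewicz value = 0.02
Difference: 1 − 0.02 = 0.98

0.98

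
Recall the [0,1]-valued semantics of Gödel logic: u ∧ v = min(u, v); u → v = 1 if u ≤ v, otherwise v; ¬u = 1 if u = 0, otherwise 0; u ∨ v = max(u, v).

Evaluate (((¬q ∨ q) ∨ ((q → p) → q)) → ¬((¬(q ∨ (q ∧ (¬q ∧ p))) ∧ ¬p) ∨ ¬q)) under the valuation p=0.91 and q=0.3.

1.00

¬q: Gödel ¬ of 0.3 = 0 (operand ≠ 0)
(¬q ∨ q) = max(0, 0.3) = 0.3
(q → p): 0.3 ≤ 0.91, so result = 1
((q → p) → q): 1 > 0.3, so result = 0.3
((¬q ∨ q) ∨ ((q → p) → q)) = max(0.3, 0.3) = 0.3
¬q: Gödel ¬ of 0.3 = 0 (operand ≠ 0)
(¬q ∧ p) = min(0, 0.91) = 0
(q ∧ (¬q ∧ p)) = min(0.3, 0) = 0
(q ∨ (q ∧ (¬q ∧ p))) = max(0.3, 0) = 0.3
¬(q ∨ (q ∧ (¬q ∧ p))): Gödel ¬ of 0.3 = 0 (operand ≠ 0)
¬p: Gödel ¬ of 0.91 = 0 (operand ≠ 0)
(¬(q ∨ (q ∧ (¬q ∧ p))) ∧ ¬p) = min(0, 0) = 0
¬q: Gödel ¬ of 0.3 = 0 (operand ≠ 0)
((¬(q ∨ (q ∧ (¬q ∧ p))) ∧ ¬p) ∨ ¬q) = max(0, 0) = 0
¬((¬(q ∨ (q ∧ (¬q ∧ p))) ∧ ¬p) ∨ ¬q): Gödel ¬ of 0 = 1 (operand is 0)
(((¬q ∨ q) ∨ ((q → p) → q)) → ¬((¬(q ∨ (q ∧ (¬q ∧ p))) ∧ ¬p) ∨ ¬q)): 0.3 ≤ 1, so result = 1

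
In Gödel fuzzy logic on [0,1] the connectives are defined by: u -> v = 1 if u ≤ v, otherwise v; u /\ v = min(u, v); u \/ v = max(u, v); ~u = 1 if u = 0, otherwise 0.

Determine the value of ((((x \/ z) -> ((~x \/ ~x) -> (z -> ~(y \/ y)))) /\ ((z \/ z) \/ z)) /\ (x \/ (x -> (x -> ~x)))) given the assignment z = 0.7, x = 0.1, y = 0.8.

0.10

(x \/ z) = max(0.1, 0.7) = 0.7
~x: Gödel ¬ of 0.1 = 0 (operand ≠ 0)
~x: Gödel ¬ of 0.1 = 0 (operand ≠ 0)
(~x \/ ~x) = max(0, 0) = 0
(y \/ y) = max(0.8, 0.8) = 0.8
~(y \/ y): Gödel ¬ of 0.8 = 0 (operand ≠ 0)
(z -> ~(y \/ y)): 0.7 > 0, so result = 0
((~x \/ ~x) -> (z -> ~(y \/ y))): 0 ≤ 0, so result = 1
((x \/ z) -> ((~x \/ ~x) -> (z -> ~(y \/ y)))): 0.7 ≤ 1, so result = 1
(z \/ z) = max(0.7, 0.7) = 0.7
((z \/ z) \/ z) = max(0.7, 0.7) = 0.7
(((x \/ z) -> ((~x \/ ~x) -> (z -> ~(y \/ y)))) /\ ((z \/ z) \/ z)) = min(1, 0.7) = 0.7
~x: Gödel ¬ of 0.1 = 0 (operand ≠ 0)
(x -> ~x): 0.1 > 0, so result = 0
(x -> (x -> ~x)): 0.1 > 0, so result = 0
(x \/ (x -> (x -> ~x))) = max(0.1, 0) = 0.1
((((x \/ z) -> ((~x \/ ~x) -> (z -> ~(y \/ y)))) /\ ((z \/ z) \/ z)) /\ (x \/ (x -> (x -> ~x)))) = min(0.7, 0.1) = 0.1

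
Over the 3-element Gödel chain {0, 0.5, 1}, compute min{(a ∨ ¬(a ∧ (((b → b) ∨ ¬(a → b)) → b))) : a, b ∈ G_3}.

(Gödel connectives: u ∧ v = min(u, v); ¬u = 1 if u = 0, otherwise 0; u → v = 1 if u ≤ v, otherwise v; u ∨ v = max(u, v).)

The minimum is attained at a = 0.5, b = 0.5:
  (b → b): 0.5 ≤ 0.5, so result = 1
  (a → b): 0.5 ≤ 0.5, so result = 1
  ¬(a → b): Gödel ¬ of 1 = 0 (operand ≠ 0)
  ((b → b) ∨ ¬(a → b)) = max(1, 0) = 1
  (((b → b) ∨ ¬(a → b)) → b): 1 > 0.5, so result = 0.5
  (a ∧ (((b → b) ∨ ¬(a → b)) → b)) = min(0.5, 0.5) = 0.5
  ¬(a ∧ (((b → b) ∨ ¬(a → b)) → b)): Gödel ¬ of 0.5 = 0 (operand ≠ 0)
  (a ∨ ¬(a ∧ (((b → b) ∨ ¬(a → b)) → b))) = max(0.5, 0) = 0.5
Checking all 9 assignments confirms none give a value below 0.50.

0.50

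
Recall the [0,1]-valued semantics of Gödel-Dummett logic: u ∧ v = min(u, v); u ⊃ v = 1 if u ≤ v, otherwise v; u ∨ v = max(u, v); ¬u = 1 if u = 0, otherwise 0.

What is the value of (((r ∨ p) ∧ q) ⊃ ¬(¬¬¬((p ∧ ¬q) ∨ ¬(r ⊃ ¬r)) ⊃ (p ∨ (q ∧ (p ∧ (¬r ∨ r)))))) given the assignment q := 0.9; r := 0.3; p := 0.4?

(r ∨ p) = max(0.3, 0.4) = 0.4
((r ∨ p) ∧ q) = min(0.4, 0.9) = 0.4
¬q: Gödel ¬ of 0.9 = 0 (operand ≠ 0)
(p ∧ ¬q) = min(0.4, 0) = 0
¬r: Gödel ¬ of 0.3 = 0 (operand ≠ 0)
(r ⊃ ¬r): 0.3 > 0, so result = 0
¬(r ⊃ ¬r): Gödel ¬ of 0 = 1 (operand is 0)
((p ∧ ¬q) ∨ ¬(r ⊃ ¬r)) = max(0, 1) = 1
¬((p ∧ ¬q) ∨ ¬(r ⊃ ¬r)): Gödel ¬ of 1 = 0 (operand ≠ 0)
¬¬((p ∧ ¬q) ∨ ¬(r ⊃ ¬r)): Gödel ¬ of 0 = 1 (operand is 0)
¬¬¬((p ∧ ¬q) ∨ ¬(r ⊃ ¬r)): Gödel ¬ of 1 = 0 (operand ≠ 0)
¬r: Gödel ¬ of 0.3 = 0 (operand ≠ 0)
(¬r ∨ r) = max(0, 0.3) = 0.3
(p ∧ (¬r ∨ r)) = min(0.4, 0.3) = 0.3
(q ∧ (p ∧ (¬r ∨ r))) = min(0.9, 0.3) = 0.3
(p ∨ (q ∧ (p ∧ (¬r ∨ r)))) = max(0.4, 0.3) = 0.4
(¬¬¬((p ∧ ¬q) ∨ ¬(r ⊃ ¬r)) ⊃ (p ∨ (q ∧ (p ∧ (¬r ∨ r))))): 0 ≤ 0.4, so result = 1
¬(¬¬¬((p ∧ ¬q) ∨ ¬(r ⊃ ¬r)) ⊃ (p ∨ (q ∧ (p ∧ (¬r ∨ r))))): Gödel ¬ of 1 = 0 (operand ≠ 0)
(((r ∨ p) ∧ q) ⊃ ¬(¬¬¬((p ∧ ¬q) ∨ ¬(r ⊃ ¬r)) ⊃ (p ∨ (q ∧ (p ∧ (¬r ∨ r)))))): 0.4 > 0, so result = 0

0.00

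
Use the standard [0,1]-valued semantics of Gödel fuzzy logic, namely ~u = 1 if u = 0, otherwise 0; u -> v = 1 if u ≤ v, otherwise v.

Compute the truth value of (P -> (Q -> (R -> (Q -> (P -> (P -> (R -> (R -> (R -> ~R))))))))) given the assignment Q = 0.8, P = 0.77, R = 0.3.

0.00

~R: Gödel ¬ of 0.3 = 0 (operand ≠ 0)
(R -> ~R): 0.3 > 0, so result = 0
(R -> (R -> ~R)): 0.3 > 0, so result = 0
(R -> (R -> (R -> ~R))): 0.3 > 0, so result = 0
(P -> (R -> (R -> (R -> ~R)))): 0.77 > 0, so result = 0
(P -> (P -> (R -> (R -> (R -> ~R))))): 0.77 > 0, so result = 0
(Q -> (P -> (P -> (R -> (R -> (R -> ~R)))))): 0.8 > 0, so result = 0
(R -> (Q -> (P -> (P -> (R -> (R -> (R -> ~R))))))): 0.3 > 0, so result = 0
(Q -> (R -> (Q -> (P -> (P -> (R -> (R -> (R -> ~R)))))))): 0.8 > 0, so result = 0
(P -> (Q -> (R -> (Q -> (P -> (P -> (R -> (R -> (R -> ~R))))))))): 0.77 > 0, so result = 0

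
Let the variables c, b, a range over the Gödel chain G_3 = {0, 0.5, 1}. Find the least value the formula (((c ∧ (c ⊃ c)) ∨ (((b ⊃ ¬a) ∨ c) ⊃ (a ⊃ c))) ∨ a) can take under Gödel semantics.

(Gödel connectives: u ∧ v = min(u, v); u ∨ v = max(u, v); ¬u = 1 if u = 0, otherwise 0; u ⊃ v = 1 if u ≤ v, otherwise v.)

0.50

The minimum is attained at c = 0, b = 0, a = 0.5:
  (c ⊃ c): 0 ≤ 0, so result = 1
  (c ∧ (c ⊃ c)) = min(0, 1) = 0
  ¬a: Gödel ¬ of 0.5 = 0 (operand ≠ 0)
  (b ⊃ ¬a): 0 ≤ 0, so result = 1
  ((b ⊃ ¬a) ∨ c) = max(1, 0) = 1
  (a ⊃ c): 0.5 > 0, so result = 0
  (((b ⊃ ¬a) ∨ c) ⊃ (a ⊃ c)): 1 > 0, so result = 0
  ((c ∧ (c ⊃ c)) ∨ (((b ⊃ ¬a) ∨ c) ⊃ (a ⊃ c))) = max(0, 0) = 0
  (((c ∧ (c ⊃ c)) ∨ (((b ⊃ ¬a) ∨ c) ⊃ (a ⊃ c))) ∨ a) = max(0, 0.5) = 0.5
Checking all 27 assignments confirms none give a value below 0.50.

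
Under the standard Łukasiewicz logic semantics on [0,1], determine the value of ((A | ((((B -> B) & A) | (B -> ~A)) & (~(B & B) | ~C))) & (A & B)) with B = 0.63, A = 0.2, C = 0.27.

0.20

(B -> B): min(1, 1 − 0.63 + 0.63) = 1
((B -> B) & A) = min(1, 0.2) = 0.2
~A: Łukasiewicz ¬ gives 1 − 0.2 = 0.8
(B -> ~A): min(1, 1 − 0.63 + 0.8) = 1
(((B -> B) & A) | (B -> ~A)) = max(0.2, 1) = 1
(B & B) = min(0.63, 0.63) = 0.63
~(B & B): Łukasiewicz ¬ gives 1 − 0.63 = 0.37
~C: Łukasiewicz ¬ gives 1 − 0.27 = 0.73
(~(B & B) | ~C) = max(0.37, 0.73) = 0.73
((((B -> B) & A) | (B -> ~A)) & (~(B & B) | ~C)) = min(1, 0.73) = 0.73
(A | ((((B -> B) & A) | (B -> ~A)) & (~(B & B) | ~C))) = max(0.2, 0.73) = 0.73
(A & B) = min(0.2, 0.63) = 0.2
((A | ((((B -> B) & A) | (B -> ~A)) & (~(B & B) | ~C))) & (A & B)) = min(0.73, 0.2) = 0.2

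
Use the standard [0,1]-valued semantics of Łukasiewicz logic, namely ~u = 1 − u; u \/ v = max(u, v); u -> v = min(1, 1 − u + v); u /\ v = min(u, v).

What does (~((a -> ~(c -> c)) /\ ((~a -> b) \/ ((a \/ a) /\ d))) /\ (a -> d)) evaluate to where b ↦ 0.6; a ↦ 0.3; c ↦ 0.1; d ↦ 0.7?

0.30

(c -> c): min(1, 1 − 0.1 + 0.1) = 1
~(c -> c): Łukasiewicz ¬ gives 1 − 1 = 0
(a -> ~(c -> c)): min(1, 1 − 0.3 + 0) = 0.7
~a: Łukasiewicz ¬ gives 1 − 0.3 = 0.7
(~a -> b): min(1, 1 − 0.7 + 0.6) = 0.9
(a \/ a) = max(0.3, 0.3) = 0.3
((a \/ a) /\ d) = min(0.3, 0.7) = 0.3
((~a -> b) \/ ((a \/ a) /\ d)) = max(0.9, 0.3) = 0.9
((a -> ~(c -> c)) /\ ((~a -> b) \/ ((a \/ a) /\ d))) = min(0.7, 0.9) = 0.7
~((a -> ~(c -> c)) /\ ((~a -> b) \/ ((a \/ a) /\ d))): Łukasiewicz ¬ gives 1 − 0.7 = 0.3
(a -> d): min(1, 1 − 0.3 + 0.7) = 1
(~((a -> ~(c -> c)) /\ ((~a -> b) \/ ((a \/ a) /\ d))) /\ (a -> d)) = min(0.3, 1) = 0.3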